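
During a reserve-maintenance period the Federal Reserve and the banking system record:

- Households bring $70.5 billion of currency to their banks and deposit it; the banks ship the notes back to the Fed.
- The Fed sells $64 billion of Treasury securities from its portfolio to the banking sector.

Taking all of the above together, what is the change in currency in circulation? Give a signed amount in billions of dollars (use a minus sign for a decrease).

-$70.5 billion

Currency deposit $70.5 billion: notes return to the central bank → −$70.5B.
OMO sale (to banks) $64 billion: no currency enters or leaves circulation → 0.
Net: −70.5 + 0 = -$70.5 billion.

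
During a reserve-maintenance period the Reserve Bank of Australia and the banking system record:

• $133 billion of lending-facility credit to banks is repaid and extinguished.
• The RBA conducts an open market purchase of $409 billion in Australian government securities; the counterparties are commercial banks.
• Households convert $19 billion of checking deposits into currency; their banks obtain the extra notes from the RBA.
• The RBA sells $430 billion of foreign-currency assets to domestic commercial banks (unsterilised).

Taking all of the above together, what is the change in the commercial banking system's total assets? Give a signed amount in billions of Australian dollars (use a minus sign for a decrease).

-$152 billion

RBA balance sheet:
  Assets:      Securities +$409B, Loans to banks −$133B, Foreign assets −$430B
  Liabilities: Bank reserves −$173B, Currency in circulation +$19B
Commercial banking system:
  Assets:      Reserves at CB −$173B, Securities −$409B, Foreign assets +$430B
  Liabilities: Checkable deposits −$19B, Borrowings from CB −$133B
Change in total bank assets = -$152 billion.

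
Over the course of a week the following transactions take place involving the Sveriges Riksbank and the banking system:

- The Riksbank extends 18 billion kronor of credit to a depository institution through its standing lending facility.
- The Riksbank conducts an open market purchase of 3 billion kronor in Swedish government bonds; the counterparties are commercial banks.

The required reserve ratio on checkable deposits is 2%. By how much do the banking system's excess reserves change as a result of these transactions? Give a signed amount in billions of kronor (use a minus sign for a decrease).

+21 billion

Discount-window loan 18 billion kronor: reserves +18B, deposits 0.
OMO purchase (from banks) 3 billion kronor: reserves +3B, deposits 0.
Totals: Δreserves = +21B, Δdeposits = 0.
Δrequired reserves = 2% × 0 = 0.
Δexcess reserves = Δreserves − Δrequired = +21B − (0) = +21 billion.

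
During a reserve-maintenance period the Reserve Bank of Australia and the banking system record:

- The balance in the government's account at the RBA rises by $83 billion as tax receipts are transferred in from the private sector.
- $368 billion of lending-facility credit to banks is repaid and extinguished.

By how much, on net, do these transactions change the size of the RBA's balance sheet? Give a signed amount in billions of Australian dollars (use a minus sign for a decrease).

RBA balance sheet:
  Assets:      Loans to banks −$368B
  Liabilities: Bank reserves −$451B, Government deposits +$83B
Commercial banking system:
  Assets:      Reserves at CB −$451B
  Liabilities: Checkable deposits −$83B, Borrowings from CB −$368B
Change in total RBA assets = -$368 billion.

-$368 billion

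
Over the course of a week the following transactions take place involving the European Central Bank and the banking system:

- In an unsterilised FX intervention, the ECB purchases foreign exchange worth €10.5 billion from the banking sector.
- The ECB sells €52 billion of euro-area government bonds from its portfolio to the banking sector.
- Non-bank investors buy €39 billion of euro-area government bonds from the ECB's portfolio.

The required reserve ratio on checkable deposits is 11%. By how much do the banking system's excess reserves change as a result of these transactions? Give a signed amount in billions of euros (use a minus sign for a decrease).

FX purchase €10.5 billion: reserves +€10.5B, deposits 0.
OMO sale (to banks) €52 billion: reserves −€52B, deposits 0.
Asset sale (to non-banks) €39 billion: reserves −€39B, deposits −€39B.
Totals: Δreserves = −€80.5B, Δdeposits = −€39B.
Δrequired reserves = 11% × −€39B = −€4.29B.
Δexcess reserves = Δreserves − Δrequired = −€80.5B − (−€4.29B) = -€76.21 billion.

-€76.21 billion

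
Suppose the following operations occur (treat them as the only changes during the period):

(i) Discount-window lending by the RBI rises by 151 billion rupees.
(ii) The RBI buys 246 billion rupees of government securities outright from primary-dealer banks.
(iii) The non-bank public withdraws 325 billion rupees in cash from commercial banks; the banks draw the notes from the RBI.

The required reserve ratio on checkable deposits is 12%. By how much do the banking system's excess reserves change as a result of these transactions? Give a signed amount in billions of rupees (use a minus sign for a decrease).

Discount-window loan 151 billion rupees: reserves +151B, deposits 0.
OMO purchase (from banks) 246 billion rupees: reserves +246B, deposits 0.
Currency withdrawal 325 billion rupees: reserves −325B, deposits −325B.
Totals: Δreserves = +72B, Δdeposits = −325B.
Δrequired reserves = 12% × −325B = −39B.
Δexcess reserves = Δreserves − Δrequired = +72B − (−39B) = +111 billion.

+111 billion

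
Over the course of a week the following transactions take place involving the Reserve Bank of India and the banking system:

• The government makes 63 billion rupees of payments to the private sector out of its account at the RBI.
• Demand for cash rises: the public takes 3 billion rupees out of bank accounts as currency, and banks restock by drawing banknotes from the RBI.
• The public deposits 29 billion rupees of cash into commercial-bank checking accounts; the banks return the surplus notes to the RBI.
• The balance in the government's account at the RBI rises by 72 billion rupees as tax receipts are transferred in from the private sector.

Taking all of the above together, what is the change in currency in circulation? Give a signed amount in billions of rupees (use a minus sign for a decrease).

Government spending 63 billion rupees: no currency enters or leaves circulation → 0.
Currency withdrawal 3 billion rupees: notes leave the central bank → +3B.
Currency deposit 29 billion rupees: notes return to the central bank → −29B.
Government account inflow 72 billion rupees: no currency enters or leaves circulation → 0.
Net: 0 + 3 − 29 + 0 = -26 billion.

-26 billion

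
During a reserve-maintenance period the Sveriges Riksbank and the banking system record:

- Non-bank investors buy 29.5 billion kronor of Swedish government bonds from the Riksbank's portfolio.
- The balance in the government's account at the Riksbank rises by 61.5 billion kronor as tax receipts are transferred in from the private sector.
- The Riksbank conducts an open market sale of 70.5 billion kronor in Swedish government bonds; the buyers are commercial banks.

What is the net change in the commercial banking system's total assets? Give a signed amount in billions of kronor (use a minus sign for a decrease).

Asset sale (to non-banks) 29.5 billion kronor: bank balance sheets shrink → −29.5B.
Government account inflow 61.5 billion kronor: bank balance sheets shrink → −61.5B.
OMO sale (to banks) 70.5 billion kronor: just an asset swap on bank balance sheets → 0.
Net: −29.5 − 61.5 + 0 = -91 billion.

-91 billion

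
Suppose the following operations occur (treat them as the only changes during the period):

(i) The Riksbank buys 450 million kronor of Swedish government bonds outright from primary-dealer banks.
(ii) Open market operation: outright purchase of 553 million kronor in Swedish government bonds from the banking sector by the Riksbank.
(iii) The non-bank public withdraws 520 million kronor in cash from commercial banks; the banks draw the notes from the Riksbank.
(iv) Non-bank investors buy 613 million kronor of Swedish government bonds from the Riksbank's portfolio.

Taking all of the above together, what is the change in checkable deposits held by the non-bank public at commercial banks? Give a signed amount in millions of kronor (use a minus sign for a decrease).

-1133 million

OMO purchase (from banks) 450 million kronor: the counterparty is a bank, so public deposits are unchanged → 0.
OMO purchase (from banks) 553 million kronor: the counterparty is a bank, so public deposits are unchanged → 0.
Currency withdrawal 520 million kronor: non-bank counterparties' bank balances fall → −520M.
Asset sale (to non-banks) 613 million kronor: non-bank counterparties' bank balances fall → −613M.
Net: 0 + 0 − 520 − 613 = -1133 million.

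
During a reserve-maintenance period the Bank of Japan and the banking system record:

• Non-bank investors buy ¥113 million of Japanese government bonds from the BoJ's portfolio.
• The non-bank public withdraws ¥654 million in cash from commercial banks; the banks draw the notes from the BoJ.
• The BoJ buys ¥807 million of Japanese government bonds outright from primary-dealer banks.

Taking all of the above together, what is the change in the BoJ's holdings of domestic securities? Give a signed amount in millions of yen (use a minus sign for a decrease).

+¥694 million

Asset sale (to non-banks) ¥113 million: securities removed from the BoJ's portfolio → −¥113M.
Currency withdrawal ¥654 million: the BoJ's securities portfolio is untouched → 0.
OMO purchase (from banks) ¥807 million: securities added to the BoJ's portfolio → +¥807M.
Net: −113 + 0 + 807 = +¥694 million.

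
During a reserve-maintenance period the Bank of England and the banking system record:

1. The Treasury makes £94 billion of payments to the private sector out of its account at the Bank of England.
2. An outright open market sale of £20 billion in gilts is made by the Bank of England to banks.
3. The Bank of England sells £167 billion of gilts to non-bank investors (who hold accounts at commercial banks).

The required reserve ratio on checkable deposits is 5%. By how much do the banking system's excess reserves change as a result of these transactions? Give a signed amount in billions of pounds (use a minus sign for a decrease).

Government spending £94 billion: reserves +£94B, deposits +£94B.
OMO sale (to banks) £20 billion: reserves −£20B, deposits 0.
Asset sale (to non-banks) £167 billion: reserves −£167B, deposits −£167B.
Totals: Δreserves = −£93B, Δdeposits = −£73B.
Δrequired reserves = 5% × −£73B = −£3.65B.
Δexcess reserves = Δreserves − Δrequired = −£93B − (−£3.65B) = -£89.35 billion.

-£89.35 billion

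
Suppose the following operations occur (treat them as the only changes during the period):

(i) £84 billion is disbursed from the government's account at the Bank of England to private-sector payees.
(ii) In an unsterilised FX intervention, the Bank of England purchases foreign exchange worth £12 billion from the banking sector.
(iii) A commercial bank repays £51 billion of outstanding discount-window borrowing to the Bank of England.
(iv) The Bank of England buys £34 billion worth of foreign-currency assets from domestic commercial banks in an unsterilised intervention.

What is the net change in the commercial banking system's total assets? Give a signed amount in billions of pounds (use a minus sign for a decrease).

+£33 billion

Government spending £84 billion: bank balance sheets expand → +£84B.
FX purchase £12 billion: just an asset swap on bank balance sheets → 0.
Discount-window repayment £51 billion: bank balance sheets shrink → −£51B.
FX purchase £34 billion: just an asset swap on bank balance sheets → 0.
Net: 84 + 0 − 51 + 0 = +£33 billion.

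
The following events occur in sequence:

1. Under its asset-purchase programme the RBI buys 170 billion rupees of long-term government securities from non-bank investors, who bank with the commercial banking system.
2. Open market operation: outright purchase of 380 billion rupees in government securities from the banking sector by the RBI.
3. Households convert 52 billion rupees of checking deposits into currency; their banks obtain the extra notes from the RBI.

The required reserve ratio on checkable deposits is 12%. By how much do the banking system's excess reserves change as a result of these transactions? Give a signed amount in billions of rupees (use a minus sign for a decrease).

+483.84 billion

Asset purchase (from non-banks) 170 billion rupees: reserves +170B, deposits +170B.
OMO purchase (from banks) 380 billion rupees: reserves +380B, deposits 0.
Currency withdrawal 52 billion rupees: reserves −52B, deposits −52B.
Totals: Δreserves = +498B, Δdeposits = +118B.
Δrequired reserves = 12% × +118B = +14.16B.
Δexcess reserves = Δreserves − Δrequired = +498B − (+14.16B) = +483.84 billion.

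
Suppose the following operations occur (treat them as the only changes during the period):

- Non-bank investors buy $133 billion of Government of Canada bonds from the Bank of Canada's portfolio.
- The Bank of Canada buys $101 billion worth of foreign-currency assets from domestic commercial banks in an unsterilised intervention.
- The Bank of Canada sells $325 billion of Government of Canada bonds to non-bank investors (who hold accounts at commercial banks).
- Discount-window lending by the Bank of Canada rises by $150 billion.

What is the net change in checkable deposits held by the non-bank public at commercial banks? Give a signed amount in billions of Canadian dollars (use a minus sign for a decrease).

Bank of Canada balance sheet:
  Assets:      Securities −$458B, Loans to banks +$150B, Foreign assets +$101B
  Liabilities: Bank reserves −$207B
Commercial banking system:
  Assets:      Reserves at CB −$207B, Foreign assets −$101B
  Liabilities: Checkable deposits −$458B, Borrowings from CB +$150B
So the change in checkable deposits held by the non-bank public at commercial banks is -$458 billion.

-$458 billion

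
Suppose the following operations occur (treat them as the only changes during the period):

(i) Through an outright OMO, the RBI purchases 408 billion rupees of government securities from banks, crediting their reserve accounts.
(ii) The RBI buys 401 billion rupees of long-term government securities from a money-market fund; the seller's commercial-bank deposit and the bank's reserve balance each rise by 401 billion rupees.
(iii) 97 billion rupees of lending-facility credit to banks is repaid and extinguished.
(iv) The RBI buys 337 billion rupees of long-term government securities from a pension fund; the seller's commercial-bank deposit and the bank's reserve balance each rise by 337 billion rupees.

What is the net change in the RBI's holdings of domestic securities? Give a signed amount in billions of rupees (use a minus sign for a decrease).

+1146 billion

RBI balance sheet:
  Assets:      Securities +1146B, Loans to banks −97B
  Liabilities: Bank reserves +1049B
Commercial banking system:
  Assets:      Reserves at CB +1049B, Securities −408B
  Liabilities: Checkable deposits +738B, Borrowings from CB −97B
So the change in the RBI's holdings of domestic securities is +1146 billion.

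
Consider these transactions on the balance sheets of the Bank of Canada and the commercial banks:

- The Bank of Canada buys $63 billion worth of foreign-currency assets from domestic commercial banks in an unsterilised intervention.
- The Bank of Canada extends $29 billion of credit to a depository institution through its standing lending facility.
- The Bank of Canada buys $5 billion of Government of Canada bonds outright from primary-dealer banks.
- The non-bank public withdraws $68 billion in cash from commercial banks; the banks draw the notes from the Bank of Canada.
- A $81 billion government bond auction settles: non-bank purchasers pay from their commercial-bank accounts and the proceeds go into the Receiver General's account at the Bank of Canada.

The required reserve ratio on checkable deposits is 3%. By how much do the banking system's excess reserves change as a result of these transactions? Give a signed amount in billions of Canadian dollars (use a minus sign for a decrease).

FX purchase $63 billion: reserves +$63B, deposits 0.
Discount-window loan $29 billion: reserves +$29B, deposits 0.
OMO purchase (from banks) $5 billion: reserves +$5B, deposits 0.
Currency withdrawal $68 billion: reserves −$68B, deposits −$68B.
Government account inflow $81 billion: reserves −$81B, deposits −$81B.
Totals: Δreserves = −$52B, Δdeposits = −$149B.
Δrequired reserves = 3% × −$149B = −$4.47B.
Δexcess reserves = Δreserves − Δrequired = −$52B − (−$4.47B) = -$47.53 billion.

-$47.53 billion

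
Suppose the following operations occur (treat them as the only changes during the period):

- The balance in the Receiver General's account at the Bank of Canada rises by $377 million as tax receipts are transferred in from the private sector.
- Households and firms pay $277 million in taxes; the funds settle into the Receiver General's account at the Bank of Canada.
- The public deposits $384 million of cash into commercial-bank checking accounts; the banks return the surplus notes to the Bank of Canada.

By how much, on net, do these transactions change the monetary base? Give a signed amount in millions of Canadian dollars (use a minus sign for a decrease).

Government account inflow $377 million: reserves shift to a non-base liability → −$377M.
Government account inflow $277 million: reserves shift to a non-base liability → −$277M.
Currency deposit $384 million: just a shift between currency and reserves — both are base money → 0.
Net: −377 − 277 + 0 = -$654 million.

-$654 million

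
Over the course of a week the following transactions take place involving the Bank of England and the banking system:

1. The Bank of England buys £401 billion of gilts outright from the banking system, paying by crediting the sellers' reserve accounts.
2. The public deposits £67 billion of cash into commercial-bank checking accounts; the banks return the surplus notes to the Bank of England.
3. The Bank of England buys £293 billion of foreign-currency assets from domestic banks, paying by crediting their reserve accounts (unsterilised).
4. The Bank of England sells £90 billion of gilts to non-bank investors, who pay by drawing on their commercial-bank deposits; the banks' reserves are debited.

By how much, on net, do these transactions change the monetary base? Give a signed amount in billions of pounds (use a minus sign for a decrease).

Bank of England balance sheet:
  Assets:      Securities +£311B, Foreign assets +£293B
  Liabilities: Bank reserves +£671B, Currency in circulation −£67B
Commercial banking system:
  Assets:      Reserves at CB +£671B, Securities −£401B, Foreign assets −£293B
  Liabilities: Checkable deposits −£23B
Monetary base = currency + reserves: −£67B + (+£671B) = +£604 billion.

+£604 billion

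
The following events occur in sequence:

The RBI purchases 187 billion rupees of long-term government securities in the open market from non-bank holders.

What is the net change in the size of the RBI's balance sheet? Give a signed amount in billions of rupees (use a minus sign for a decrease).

RBI balance sheet:
  Assets:      Securities +187B
  Liabilities: Bank reserves +187B
Change in total RBI assets = +187 billion.

+187 billion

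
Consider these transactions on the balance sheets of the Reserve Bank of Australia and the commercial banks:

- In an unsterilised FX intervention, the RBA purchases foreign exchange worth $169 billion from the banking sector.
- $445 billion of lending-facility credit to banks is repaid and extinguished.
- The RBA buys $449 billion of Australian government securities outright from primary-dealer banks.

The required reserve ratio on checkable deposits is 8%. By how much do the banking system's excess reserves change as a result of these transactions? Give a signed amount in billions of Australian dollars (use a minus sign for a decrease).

+$173 billion

FX purchase $169 billion: reserves +$169B, deposits 0.
Discount-window repayment $445 billion: reserves −$445B, deposits 0.
OMO purchase (from banks) $449 billion: reserves +$449B, deposits 0.
Totals: Δreserves = +$173B, Δdeposits = 0.
Δrequired reserves = 8% × 0 = 0.
Δexcess reserves = Δreserves − Δrequired = +$173B − (0) = +$173 billion.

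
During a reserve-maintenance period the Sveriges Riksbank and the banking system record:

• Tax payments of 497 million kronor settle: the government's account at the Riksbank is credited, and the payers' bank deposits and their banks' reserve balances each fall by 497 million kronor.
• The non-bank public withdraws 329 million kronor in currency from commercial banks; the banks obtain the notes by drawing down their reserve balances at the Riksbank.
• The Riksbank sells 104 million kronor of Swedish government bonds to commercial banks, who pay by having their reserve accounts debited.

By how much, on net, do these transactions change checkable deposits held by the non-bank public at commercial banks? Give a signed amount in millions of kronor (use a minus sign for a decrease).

-826 million

Government account inflow 497 million kronor: non-bank counterparties' bank balances fall → −497M.
Currency withdrawal 329 million kronor: non-bank counterparties' bank balances fall → −329M.
OMO sale (to banks) 104 million kronor: the counterparty is a bank, so public deposits are unchanged → 0.
Net: −497 − 329 + 0 = -826 million.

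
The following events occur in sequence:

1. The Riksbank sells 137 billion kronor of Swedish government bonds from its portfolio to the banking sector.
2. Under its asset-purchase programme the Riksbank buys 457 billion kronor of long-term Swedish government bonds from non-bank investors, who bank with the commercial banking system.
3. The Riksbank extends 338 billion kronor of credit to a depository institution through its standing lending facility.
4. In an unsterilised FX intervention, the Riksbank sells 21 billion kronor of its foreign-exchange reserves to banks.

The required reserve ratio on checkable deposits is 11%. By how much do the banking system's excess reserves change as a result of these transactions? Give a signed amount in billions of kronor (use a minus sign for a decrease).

+586.73 billion

OMO sale (to banks) 137 billion kronor: reserves −137B, deposits 0.
Asset purchase (from non-banks) 457 billion kronor: reserves +457B, deposits +457B.
Discount-window loan 338 billion kronor: reserves +338B, deposits 0.
FX sale 21 billion kronor: reserves −21B, deposits 0.
Totals: Δreserves = +637B, Δdeposits = +457B.
Δrequired reserves = 11% × +457B = +50.27B.
Δexcess reserves = Δreserves − Δrequired = +637B − (+50.27B) = +586.73 billion.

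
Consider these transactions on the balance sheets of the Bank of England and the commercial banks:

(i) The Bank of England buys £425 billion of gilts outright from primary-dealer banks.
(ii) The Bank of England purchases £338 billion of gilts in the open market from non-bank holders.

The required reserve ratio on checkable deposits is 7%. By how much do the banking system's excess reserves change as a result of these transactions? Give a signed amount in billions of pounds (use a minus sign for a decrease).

+£739.34 billion

OMO purchase (from banks) £425 billion: reserves +£425B, deposits 0.
Asset purchase (from non-banks) £338 billion: reserves +£338B, deposits +£338B.
Totals: Δreserves = +£763B, Δdeposits = +£338B.
Δrequired reserves = 7% × +£338B = +£23.66B.
Δexcess reserves = Δreserves − Δrequired = +£763B − (+£23.66B) = +£739.34 billion.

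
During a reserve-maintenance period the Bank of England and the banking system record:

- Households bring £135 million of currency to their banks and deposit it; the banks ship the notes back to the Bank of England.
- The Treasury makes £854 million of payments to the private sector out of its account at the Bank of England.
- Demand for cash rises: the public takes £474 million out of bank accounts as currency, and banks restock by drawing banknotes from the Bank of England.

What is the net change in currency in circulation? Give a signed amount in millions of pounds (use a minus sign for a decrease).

Bank of England balance sheet:
  Assets:      no change
  Liabilities: Bank reserves +£515M, Currency in circulation +£339M, Government deposits −£854M
Commercial banking system:
  Assets:      Reserves at CB +£515M
  Liabilities: Checkable deposits +£515M
So the change in currency in circulation is +£339 million.

+£339 million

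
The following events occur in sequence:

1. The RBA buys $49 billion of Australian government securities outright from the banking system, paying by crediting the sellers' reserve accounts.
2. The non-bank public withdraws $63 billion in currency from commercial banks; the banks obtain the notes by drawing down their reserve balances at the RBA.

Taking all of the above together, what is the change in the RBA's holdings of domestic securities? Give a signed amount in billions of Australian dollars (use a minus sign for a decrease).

+$49 billion

RBA balance sheet:
  Assets:      Securities +$49B
  Liabilities: Bank reserves −$14B, Currency in circulation +$63B
So the change in the RBA's holdings of domestic securities is +$49 billion.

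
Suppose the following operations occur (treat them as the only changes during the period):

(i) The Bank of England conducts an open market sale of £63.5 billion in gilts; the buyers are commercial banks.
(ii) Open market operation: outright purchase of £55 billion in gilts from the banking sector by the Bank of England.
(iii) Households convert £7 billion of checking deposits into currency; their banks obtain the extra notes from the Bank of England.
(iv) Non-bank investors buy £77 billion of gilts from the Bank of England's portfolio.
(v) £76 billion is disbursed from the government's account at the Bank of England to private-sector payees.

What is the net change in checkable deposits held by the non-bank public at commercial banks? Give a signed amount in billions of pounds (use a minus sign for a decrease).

-£8 billion

OMO sale (to banks) £63.5 billion: the counterparty is a bank, so public deposits are unchanged → 0.
OMO purchase (from banks) £55 billion: the counterparty is a bank, so public deposits are unchanged → 0.
Currency withdrawal £7 billion: non-bank counterparties' bank balances fall → −£7B.
Asset sale (to non-banks) £77 billion: non-bank counterparties' bank balances fall → −£77B.
Government spending £76 billion: non-bank counterparties' bank balances rise → +£76B.
Net: 0 + 0 − 7 − 77 + 76 = -£8 billion.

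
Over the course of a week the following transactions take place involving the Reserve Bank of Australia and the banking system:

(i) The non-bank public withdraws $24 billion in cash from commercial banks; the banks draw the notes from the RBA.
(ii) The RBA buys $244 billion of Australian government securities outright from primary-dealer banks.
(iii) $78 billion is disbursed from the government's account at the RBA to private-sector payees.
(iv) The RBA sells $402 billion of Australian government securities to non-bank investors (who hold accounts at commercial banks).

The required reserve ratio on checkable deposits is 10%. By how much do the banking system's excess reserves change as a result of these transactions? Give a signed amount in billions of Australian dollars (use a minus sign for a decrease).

-$69.2 billion

Currency withdrawal $24 billion: reserves −$24B, deposits −$24B.
OMO purchase (from banks) $244 billion: reserves +$244B, deposits 0.
Government spending $78 billion: reserves +$78B, deposits +$78B.
Asset sale (to non-banks) $402 billion: reserves −$402B, deposits −$402B.
Totals: Δreserves = −$104B, Δdeposits = −$348B.
Δrequired reserves = 10% × −$348B = −$34.8B.
Δexcess reserves = Δreserves − Δrequired = −$104B − (−$34.8B) = -$69.2 billion.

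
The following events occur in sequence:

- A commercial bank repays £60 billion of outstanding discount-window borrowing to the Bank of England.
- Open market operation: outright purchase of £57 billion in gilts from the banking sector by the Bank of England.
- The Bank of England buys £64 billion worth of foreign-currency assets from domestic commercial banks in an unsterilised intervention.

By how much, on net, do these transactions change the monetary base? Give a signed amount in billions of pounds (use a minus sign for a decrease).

Discount-window repayment £60 billion: Bank of England balance sheet contracts → −£60B.
OMO purchase (from banks) £57 billion: Bank of England balance sheet expands → +£57B.
FX purchase £64 billion: Bank of England balance sheet expands → +£64B.
Net: −60 + 57 + 64 = +£61 billion.

+£61 billion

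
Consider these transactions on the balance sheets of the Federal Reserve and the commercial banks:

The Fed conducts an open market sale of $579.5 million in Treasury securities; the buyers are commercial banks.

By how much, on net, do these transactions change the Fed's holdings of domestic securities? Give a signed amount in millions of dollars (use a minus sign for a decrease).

Fed balance sheet:
  Assets:      Securities −$579.5M
  Liabilities: Bank reserves −$579.5M
So the change in the Fed's holdings of domestic securities is -$579.5 million.

-$579.5 million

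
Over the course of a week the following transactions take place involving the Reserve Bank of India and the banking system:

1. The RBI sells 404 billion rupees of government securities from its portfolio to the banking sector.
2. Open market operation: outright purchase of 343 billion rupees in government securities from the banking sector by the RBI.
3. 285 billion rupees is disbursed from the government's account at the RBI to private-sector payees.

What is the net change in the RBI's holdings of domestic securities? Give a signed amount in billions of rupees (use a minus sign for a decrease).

-61 billion

RBI balance sheet:
  Assets:      Securities −61B
  Liabilities: Bank reserves +224B, Government deposits −285B
So the change in the RBI's holdings of domestic securities is -61 billion.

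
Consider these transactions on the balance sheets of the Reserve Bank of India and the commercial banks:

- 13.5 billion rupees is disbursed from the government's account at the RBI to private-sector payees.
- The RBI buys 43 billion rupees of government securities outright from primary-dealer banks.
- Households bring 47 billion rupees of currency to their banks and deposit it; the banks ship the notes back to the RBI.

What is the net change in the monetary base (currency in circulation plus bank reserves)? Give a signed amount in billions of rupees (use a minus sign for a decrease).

+56.5 billion

RBI balance sheet:
  Assets:      Securities +43B
  Liabilities: Bank reserves +103.5B, Currency in circulation −47B, Government deposits −13.5B
Monetary base = currency + reserves: −47B + (+103.5B) = +56.5 billion.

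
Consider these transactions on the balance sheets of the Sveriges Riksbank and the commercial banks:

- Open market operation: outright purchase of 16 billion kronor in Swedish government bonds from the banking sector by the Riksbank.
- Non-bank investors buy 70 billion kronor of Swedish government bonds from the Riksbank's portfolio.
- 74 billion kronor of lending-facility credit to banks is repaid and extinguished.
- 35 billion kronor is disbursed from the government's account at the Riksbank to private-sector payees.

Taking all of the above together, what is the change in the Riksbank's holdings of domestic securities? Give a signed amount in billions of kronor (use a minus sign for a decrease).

-54 billion

OMO purchase (from banks) 16 billion kronor: securities added to the Riksbank's portfolio → +16B.
Asset sale (to non-banks) 70 billion kronor: securities removed from the Riksbank's portfolio → −70B.
Discount-window repayment 74 billion kronor: the Riksbank's securities portfolio is untouched → 0.
Government spending 35 billion kronor: the Riksbank's securities portfolio is untouched → 0.
Net: 16 − 70 + 0 + 0 = -54 billion.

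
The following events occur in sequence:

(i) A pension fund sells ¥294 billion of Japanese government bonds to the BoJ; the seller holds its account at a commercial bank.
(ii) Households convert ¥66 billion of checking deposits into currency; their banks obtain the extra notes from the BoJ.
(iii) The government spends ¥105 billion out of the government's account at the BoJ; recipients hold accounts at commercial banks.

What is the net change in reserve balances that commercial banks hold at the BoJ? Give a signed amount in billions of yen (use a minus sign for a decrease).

+¥333 billion

Asset purchase (from non-banks) ¥294 billion: the BoJ pays by crediting reserve accounts → +¥294B.
Currency withdrawal ¥66 billion: banks swap reserves for currency → −¥66B.
Government spending ¥105 billion: government payments flow into bank reserve accounts → +¥105B.
Net: 294 − 66 + 105 = +¥333 billion.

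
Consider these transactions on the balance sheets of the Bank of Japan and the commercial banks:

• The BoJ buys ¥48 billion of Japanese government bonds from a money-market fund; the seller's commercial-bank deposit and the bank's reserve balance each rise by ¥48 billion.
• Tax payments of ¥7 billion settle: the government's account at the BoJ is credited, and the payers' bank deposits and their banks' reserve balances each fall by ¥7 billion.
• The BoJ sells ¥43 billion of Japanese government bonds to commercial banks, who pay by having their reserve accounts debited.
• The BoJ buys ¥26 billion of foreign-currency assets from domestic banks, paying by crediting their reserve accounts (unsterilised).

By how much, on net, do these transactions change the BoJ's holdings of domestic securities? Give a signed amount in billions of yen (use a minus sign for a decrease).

+¥5 billion

BoJ balance sheet:
  Assets:      Securities +¥5B, Foreign assets +¥26B
  Liabilities: Bank reserves +¥24B, Government deposits +¥7B
So the change in the BoJ's holdings of domestic securities is +¥5 billion.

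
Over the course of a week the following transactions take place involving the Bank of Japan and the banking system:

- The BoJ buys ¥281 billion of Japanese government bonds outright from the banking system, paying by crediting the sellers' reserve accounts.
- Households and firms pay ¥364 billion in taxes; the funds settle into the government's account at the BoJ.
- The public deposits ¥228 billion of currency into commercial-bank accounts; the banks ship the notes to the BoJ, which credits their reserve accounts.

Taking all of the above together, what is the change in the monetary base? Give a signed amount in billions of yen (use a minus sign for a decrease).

OMO purchase (from banks) ¥281 billion: BoJ balance sheet expands → +¥281B.
Government account inflow ¥364 billion: reserves shift to a non-base liability → −¥364B.
Currency deposit ¥228 billion: just a shift between currency and reserves — both are base money → 0.
Net: 281 − 364 + 0 = -¥83 billion.

-¥83 billion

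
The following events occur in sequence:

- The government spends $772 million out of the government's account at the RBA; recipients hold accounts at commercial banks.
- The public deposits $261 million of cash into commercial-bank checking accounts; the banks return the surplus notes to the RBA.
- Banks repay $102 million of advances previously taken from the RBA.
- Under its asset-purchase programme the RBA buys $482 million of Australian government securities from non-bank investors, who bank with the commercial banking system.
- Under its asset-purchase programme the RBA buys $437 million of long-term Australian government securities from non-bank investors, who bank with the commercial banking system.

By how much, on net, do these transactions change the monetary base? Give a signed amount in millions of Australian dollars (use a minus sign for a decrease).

Government spending $772 million: a non-base liability converts back to reserves → +$772M.
Currency deposit $261 million: just a shift between currency and reserves — both are base money → 0.
Discount-window repayment $102 million: RBA balance sheet contracts → −$102M.
Asset purchase (from non-banks) $482 million: RBA balance sheet expands → +$482M.
Asset purchase (from non-banks) $437 million: RBA balance sheet expands → +$437M.
Net: 772 + 0 − 102 + 482 + 437 = +$1589 million.

+$1589 million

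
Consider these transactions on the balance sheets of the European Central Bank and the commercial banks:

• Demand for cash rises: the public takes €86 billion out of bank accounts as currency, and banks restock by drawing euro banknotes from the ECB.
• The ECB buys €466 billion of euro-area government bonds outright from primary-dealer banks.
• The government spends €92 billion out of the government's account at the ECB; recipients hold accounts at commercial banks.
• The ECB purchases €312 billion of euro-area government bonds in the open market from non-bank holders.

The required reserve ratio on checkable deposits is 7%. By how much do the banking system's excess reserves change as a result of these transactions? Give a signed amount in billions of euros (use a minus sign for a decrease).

Currency withdrawal €86 billion: reserves −€86B, deposits −€86B.
OMO purchase (from banks) €466 billion: reserves +€466B, deposits 0.
Government spending €92 billion: reserves +€92B, deposits +€92B.
Asset purchase (from non-banks) €312 billion: reserves +€312B, deposits +€312B.
Totals: Δreserves = +€784B, Δdeposits = +€318B.
Δrequired reserves = 7% × +€318B = +€22.26B.
Δexcess reserves = Δreserves − Δrequired = +€784B − (+€22.26B) = +€761.74 billion.

+€761.74 billion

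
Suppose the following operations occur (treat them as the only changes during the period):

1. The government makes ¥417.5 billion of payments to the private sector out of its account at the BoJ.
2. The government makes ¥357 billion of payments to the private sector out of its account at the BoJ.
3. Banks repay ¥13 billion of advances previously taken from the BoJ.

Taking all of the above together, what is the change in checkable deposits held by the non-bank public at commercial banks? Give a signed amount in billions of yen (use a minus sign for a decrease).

+¥774.5 billion

BoJ balance sheet:
  Assets:      Loans to banks −¥13B
  Liabilities: Bank reserves +¥761.5B, Government deposits −¥774.5B
Commercial banking system:
  Assets:      Reserves at CB +¥761.5B
  Liabilities: Checkable deposits +¥774.5B, Borrowings from CB −¥13B
So the change in checkable deposits held by the non-bank public at commercial banks is +¥774.5 billion.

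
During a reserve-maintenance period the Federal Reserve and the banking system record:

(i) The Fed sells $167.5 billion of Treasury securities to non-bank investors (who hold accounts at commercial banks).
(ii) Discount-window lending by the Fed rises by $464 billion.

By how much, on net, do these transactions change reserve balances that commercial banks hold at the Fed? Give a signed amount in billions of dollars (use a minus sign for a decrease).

+$296.5 billion

Asset sale (to non-banks) $167.5 billion: the non-bank buyers' banks settle from reserves → −$167.5B.
Discount-window loan $464 billion: the loan is credited to the bank's reserve account → +$464B.
Net: −167.5 + 464 = +$296.5 billion.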